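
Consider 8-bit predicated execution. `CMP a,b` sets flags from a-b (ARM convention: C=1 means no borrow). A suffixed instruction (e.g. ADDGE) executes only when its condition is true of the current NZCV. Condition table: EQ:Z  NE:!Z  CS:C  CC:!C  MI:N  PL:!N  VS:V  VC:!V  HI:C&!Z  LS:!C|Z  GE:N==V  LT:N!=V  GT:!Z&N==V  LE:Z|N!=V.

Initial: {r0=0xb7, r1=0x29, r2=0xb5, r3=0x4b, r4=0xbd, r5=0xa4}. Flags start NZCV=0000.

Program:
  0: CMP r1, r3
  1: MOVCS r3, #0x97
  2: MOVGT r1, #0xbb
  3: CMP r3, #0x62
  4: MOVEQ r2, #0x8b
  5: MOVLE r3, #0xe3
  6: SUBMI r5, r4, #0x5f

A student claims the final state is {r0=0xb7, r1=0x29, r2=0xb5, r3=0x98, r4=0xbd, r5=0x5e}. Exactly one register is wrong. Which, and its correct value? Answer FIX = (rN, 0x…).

FIX = (r3, 0xe3)

0: ✓ CMP  NZCV=1000
1: · MOVCS
2: · MOVGT
3: ✓ CMP  NZCV=1000
4: · MOVEQ
5: ✓ MOVLE  r3←0xe3
6: ✓ SUBMI  r5←0x5e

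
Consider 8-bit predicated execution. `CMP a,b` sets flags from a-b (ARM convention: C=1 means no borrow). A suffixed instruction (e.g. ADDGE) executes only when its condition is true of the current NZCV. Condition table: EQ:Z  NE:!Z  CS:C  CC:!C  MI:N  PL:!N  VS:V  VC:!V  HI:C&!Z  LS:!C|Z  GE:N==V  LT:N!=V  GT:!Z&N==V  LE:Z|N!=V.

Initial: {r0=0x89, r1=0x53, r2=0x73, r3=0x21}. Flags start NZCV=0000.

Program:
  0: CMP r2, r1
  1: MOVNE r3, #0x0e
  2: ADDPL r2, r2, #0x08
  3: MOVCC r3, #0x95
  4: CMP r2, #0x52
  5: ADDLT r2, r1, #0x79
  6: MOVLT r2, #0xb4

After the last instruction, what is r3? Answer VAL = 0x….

[0] flags=0010 → (cmp)
[1] flags=0010 NE?T → r3=0x0e
[2] flags=0010 PL?T → r2=0x7b
[3] flags=0010 CC?F → skip
[4] flags=0010 → (cmp)
[5] flags=0010 LT?F → skip
[6] flags=0010 LT?F → skip

VAL = 0x0e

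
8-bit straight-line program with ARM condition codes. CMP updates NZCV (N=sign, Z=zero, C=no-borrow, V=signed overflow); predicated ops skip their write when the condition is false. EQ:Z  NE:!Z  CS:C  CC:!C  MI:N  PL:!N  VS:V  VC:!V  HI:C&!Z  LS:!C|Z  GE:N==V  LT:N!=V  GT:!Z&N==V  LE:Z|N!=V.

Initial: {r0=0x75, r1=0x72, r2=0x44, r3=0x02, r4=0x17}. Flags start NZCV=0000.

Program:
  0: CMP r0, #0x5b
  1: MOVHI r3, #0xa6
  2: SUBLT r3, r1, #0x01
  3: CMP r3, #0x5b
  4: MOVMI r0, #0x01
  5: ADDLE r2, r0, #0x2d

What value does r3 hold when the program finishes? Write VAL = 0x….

VAL = 0xa6

0: ✓ CMP  NZCV=0010
1: ✓ MOVHI  r3←0xa6
2: · SUBLT
3: ✓ CMP  NZCV=0011
4: · MOVMI
5: ✓ ADDLE  r2←0xa2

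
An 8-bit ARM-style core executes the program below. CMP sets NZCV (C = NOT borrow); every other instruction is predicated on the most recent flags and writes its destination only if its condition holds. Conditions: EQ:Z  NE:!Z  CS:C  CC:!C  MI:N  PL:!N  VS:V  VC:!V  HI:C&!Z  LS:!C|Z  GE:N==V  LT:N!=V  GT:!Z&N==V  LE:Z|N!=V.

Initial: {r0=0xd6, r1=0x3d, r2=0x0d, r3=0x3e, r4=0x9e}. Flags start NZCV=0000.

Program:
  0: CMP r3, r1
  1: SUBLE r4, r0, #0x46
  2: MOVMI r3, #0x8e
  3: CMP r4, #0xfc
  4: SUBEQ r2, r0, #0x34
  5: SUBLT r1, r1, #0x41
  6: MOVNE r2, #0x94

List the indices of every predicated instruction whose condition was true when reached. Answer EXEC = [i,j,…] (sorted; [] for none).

EXEC = [5,6]

[0] flags=0010 → (cmp)
[1] flags=0010 LE?F → skip
[2] flags=0010 MI?F → skip
[3] flags=1000 → (cmp)
[4] flags=1000 EQ?F → skip
[5] flags=1000 LT?T → r1=0xfc
[6] flags=1000 NE?T → r2=0x94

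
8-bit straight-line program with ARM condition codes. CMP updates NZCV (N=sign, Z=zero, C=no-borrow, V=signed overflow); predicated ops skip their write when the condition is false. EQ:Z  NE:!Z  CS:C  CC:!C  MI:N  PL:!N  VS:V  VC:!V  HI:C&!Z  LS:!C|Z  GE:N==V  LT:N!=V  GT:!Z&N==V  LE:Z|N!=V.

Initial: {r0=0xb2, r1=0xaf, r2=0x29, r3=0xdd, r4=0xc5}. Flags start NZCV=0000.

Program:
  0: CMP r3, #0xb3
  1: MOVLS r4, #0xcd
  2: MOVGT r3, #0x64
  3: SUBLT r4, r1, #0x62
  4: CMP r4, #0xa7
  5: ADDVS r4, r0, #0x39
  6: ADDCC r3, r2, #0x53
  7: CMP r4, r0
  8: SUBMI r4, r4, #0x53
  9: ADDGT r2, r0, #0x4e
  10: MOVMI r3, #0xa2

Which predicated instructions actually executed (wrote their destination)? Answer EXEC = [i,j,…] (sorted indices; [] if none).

0: ✓ CMP  NZCV=0010
1: · MOVLS
2: ✓ MOVGT  r3←0x64
3: · SUBLT
4: ✓ CMP  NZCV=0010
5: · ADDVS
6: · ADDCC
7: ✓ CMP  NZCV=0010
8: · SUBMI
9: ✓ ADDGT  r2←0x00
10: · MOVMI

EXEC = [2,9]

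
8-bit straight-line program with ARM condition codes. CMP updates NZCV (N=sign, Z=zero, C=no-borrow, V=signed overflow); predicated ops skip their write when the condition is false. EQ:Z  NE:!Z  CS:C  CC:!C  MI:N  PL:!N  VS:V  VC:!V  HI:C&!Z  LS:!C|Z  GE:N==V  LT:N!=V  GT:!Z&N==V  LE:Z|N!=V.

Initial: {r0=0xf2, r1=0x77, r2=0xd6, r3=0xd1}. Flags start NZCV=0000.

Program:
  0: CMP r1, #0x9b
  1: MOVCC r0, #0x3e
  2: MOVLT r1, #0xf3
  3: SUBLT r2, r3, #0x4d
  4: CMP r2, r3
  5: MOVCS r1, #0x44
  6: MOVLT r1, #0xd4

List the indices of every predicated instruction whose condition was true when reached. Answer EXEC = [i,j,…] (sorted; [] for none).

0: ✓ CMP  NZCV=1001
1: ✓ MOVCC  r0←0x3e
2: · MOVLT
3: · SUBLT
4: ✓ CMP  NZCV=0010
5: ✓ MOVCS  r1←0x44
6: · MOVLT

EXEC = [1,5]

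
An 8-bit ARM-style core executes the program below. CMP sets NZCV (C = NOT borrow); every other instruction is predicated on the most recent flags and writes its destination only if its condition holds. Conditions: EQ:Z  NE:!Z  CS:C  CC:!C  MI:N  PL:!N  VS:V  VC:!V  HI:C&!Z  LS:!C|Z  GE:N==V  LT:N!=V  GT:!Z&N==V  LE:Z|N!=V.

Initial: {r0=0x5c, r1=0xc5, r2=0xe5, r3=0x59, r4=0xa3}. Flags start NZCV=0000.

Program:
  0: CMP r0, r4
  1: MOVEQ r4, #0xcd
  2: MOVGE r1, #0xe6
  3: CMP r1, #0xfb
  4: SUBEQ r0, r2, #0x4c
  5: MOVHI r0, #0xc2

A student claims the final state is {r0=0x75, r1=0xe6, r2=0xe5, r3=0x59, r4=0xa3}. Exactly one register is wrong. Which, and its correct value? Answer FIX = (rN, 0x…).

FIX = (r0, 0x5c)

[0] flags=1001 → (cmp)
[1] flags=1001 EQ?F → skip
[2] flags=1001 GE?T → r1=0xe6
[3] flags=1000 → (cmp)
[4] flags=1000 EQ?F → skip
[5] flags=1000 HI?F → skip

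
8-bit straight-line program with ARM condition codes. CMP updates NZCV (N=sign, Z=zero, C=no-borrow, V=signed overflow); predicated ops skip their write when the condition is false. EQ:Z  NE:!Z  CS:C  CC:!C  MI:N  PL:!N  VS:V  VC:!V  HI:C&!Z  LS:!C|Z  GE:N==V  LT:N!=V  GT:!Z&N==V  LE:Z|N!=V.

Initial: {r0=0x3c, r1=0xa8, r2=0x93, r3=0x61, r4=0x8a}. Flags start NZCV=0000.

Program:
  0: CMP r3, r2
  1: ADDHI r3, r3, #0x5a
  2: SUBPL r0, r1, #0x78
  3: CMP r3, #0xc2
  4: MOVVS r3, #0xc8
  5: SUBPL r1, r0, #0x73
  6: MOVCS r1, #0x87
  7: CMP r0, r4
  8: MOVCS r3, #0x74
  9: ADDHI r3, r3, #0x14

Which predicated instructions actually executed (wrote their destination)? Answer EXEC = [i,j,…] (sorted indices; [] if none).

[0] flags=1001 → (cmp)
[1] flags=1001 HI?F → skip
[2] flags=1001 PL?F → skip
[3] flags=1001 → (cmp)
[4] flags=1001 VS?T → r3=0xc8
[5] flags=1001 PL?F → skip
[6] flags=1001 CS?F → skip
[7] flags=1001 → (cmp)
[8] flags=1001 CS?F → skip
[9] flags=1001 HI?F → skip

EXEC = [4]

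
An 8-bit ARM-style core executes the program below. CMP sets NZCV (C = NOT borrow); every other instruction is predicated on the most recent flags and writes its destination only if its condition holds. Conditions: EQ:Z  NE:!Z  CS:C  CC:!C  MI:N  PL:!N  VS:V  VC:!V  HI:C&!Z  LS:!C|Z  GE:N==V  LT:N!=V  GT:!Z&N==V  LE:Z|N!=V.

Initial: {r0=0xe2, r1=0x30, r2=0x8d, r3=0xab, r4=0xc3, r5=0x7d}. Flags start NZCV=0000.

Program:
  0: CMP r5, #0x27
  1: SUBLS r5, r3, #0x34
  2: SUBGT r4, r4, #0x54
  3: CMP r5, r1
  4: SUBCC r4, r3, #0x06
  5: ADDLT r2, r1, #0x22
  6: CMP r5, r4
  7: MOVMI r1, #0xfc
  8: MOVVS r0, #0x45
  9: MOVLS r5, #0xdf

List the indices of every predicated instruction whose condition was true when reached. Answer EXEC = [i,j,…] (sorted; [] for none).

EXEC = [2]

0: ✓ CMP  NZCV=0010
1: · SUBLS
2: ✓ SUBGT  r4←0x6f
3: ✓ CMP  NZCV=0010
4: · SUBCC
5: · ADDLT
6: ✓ CMP  NZCV=0010
7: · MOVMI
8: · MOVVS
9: · MOVLS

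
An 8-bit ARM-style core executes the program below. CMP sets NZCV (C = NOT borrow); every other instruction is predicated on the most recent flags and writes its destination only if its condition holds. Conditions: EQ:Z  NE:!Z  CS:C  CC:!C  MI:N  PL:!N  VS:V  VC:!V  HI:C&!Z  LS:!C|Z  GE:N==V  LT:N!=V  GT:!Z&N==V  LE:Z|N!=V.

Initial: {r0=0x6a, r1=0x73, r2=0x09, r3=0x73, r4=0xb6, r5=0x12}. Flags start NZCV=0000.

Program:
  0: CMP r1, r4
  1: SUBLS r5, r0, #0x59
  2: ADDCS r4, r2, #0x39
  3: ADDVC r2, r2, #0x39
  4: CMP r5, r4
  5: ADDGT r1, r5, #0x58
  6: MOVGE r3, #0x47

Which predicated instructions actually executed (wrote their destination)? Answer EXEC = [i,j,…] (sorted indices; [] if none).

0: ✓ CMP  NZCV=1001
1: ✓ SUBLS  r5←0x11
2: · ADDCS
3: · ADDVC
4: ✓ CMP  NZCV=0000
5: ✓ ADDGT  r1←0x69
6: ✓ MOVGE  r3←0x47

EXEC = [1,5,6]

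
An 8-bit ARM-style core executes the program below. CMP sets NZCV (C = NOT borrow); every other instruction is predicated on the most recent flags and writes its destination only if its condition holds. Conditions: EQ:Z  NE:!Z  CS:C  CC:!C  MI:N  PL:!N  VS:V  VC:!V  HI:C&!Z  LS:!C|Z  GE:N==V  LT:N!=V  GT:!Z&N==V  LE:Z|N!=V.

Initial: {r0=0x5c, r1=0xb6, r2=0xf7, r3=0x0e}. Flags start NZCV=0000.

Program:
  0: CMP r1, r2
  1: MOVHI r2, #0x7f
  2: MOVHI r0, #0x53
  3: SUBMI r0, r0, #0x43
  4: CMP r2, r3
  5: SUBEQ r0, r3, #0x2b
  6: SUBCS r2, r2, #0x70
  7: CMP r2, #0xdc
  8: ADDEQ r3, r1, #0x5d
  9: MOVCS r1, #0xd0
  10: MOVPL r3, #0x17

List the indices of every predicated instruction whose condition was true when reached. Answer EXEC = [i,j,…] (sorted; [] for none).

EXEC = [3,6]

[0] flags=1000 → (cmp)
[1] flags=1000 HI?F → skip
[2] flags=1000 HI?F → skip
[3] flags=1000 MI?T → r0=0x19
[4] flags=1010 → (cmp)
[5] flags=1010 EQ?F → skip
[6] flags=1010 CS?T → r2=0x87
[7] flags=1000 → (cmp)
[8] flags=1000 EQ?F → skip
[9] flags=1000 CS?F → skip
[10] flags=1000 PL?F → skip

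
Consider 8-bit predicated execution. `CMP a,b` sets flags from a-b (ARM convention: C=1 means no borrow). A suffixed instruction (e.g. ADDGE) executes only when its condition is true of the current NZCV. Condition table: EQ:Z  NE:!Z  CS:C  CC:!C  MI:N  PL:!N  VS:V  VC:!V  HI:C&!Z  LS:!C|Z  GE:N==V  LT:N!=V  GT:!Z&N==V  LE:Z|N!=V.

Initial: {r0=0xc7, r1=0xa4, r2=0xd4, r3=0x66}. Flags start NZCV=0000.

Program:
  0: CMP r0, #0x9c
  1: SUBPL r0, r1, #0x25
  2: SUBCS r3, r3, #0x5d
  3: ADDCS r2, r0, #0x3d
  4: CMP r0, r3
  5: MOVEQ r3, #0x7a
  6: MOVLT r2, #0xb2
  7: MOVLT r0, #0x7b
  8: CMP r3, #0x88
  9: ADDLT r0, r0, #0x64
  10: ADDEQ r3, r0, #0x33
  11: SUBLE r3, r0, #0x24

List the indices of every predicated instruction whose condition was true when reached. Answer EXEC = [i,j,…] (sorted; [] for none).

[0] flags=0010 → (cmp)
[1] flags=0010 PL?T → r0=0x7f
[2] flags=0010 CS?T → r3=0x09
[3] flags=0010 CS?T → r2=0xbc
[4] flags=0010 → (cmp)
[5] flags=0010 EQ?F → skip
[6] flags=0010 LT?F → skip
[7] flags=0010 LT?F → skip
[8] flags=1001 → (cmp)
[9] flags=1001 LT?F → skip
[10] flags=1001 EQ?F → skip
[11] flags=1001 LE?F → skip

EXEC = [1,2,3]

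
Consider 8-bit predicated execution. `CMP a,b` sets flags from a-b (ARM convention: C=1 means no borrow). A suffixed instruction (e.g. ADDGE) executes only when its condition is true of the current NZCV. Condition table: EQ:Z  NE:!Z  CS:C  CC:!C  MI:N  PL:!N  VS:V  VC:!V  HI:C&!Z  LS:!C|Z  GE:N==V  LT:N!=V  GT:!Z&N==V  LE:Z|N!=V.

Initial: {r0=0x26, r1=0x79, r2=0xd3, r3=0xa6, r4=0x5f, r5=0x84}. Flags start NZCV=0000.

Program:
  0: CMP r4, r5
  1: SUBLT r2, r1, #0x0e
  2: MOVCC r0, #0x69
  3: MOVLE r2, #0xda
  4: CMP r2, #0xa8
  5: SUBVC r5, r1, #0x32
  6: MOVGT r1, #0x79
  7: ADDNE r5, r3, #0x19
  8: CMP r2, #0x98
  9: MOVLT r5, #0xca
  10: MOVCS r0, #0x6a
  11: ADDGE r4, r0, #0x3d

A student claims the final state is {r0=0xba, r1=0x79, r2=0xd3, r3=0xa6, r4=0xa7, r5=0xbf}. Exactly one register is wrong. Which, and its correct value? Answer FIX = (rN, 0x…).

0: ✓ CMP  NZCV=1001
1: · SUBLT
2: ✓ MOVCC  r0←0x69
3: · MOVLE
4: ✓ CMP  NZCV=0010
5: ✓ SUBVC  r5←0x47
6: ✓ MOVGT  r1←0x79
7: ✓ ADDNE  r5←0xbf
8: ✓ CMP  NZCV=0010
9: · MOVLT
10: ✓ MOVCS  r0←0x6a
11: ✓ ADDGE  r4←0xa7

FIX = (r0, 0x6a)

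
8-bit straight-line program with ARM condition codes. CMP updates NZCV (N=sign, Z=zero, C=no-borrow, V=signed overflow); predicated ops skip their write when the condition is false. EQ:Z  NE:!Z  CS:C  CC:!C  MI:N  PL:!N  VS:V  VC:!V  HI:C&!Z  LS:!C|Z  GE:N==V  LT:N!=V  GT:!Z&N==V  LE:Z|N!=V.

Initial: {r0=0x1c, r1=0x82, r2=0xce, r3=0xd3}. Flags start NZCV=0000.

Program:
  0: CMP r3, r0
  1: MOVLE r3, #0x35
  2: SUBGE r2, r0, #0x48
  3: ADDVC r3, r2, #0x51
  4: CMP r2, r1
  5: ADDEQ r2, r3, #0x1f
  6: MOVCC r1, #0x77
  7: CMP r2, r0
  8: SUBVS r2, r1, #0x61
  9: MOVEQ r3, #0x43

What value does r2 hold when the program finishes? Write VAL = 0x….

VAL = 0xce

[0] flags=1010 → (cmp)
[1] flags=1010 LE?T → r3=0x35
[2] flags=1010 GE?F → skip
[3] flags=1010 VC?T → r3=0x1f
[4] flags=0010 → (cmp)
[5] flags=0010 EQ?F → skip
[6] flags=0010 CC?F → skip
[7] flags=1010 → (cmp)
[8] flags=1010 VS?F → skip
[9] flags=1010 EQ?F → skip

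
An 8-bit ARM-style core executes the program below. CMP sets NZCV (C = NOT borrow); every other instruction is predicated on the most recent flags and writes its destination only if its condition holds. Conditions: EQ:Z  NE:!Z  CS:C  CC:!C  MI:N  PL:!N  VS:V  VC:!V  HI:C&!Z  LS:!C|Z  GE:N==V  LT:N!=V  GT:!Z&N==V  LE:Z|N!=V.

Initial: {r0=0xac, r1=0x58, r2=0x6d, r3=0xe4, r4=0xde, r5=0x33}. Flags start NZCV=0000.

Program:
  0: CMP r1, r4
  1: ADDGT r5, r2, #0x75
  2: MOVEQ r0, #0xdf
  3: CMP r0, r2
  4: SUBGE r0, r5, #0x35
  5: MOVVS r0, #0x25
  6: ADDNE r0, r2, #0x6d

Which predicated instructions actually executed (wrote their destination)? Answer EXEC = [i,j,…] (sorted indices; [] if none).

[0] flags=0000 → (cmp)
[1] flags=0000 GT?T → r5=0xe2
[2] flags=0000 EQ?F → skip
[3] flags=0011 → (cmp)
[4] flags=0011 GE?F → skip
[5] flags=0011 VS?T → r0=0x25
[6] flags=0011 NE?T → r0=0xda

EXEC = [1,5,6]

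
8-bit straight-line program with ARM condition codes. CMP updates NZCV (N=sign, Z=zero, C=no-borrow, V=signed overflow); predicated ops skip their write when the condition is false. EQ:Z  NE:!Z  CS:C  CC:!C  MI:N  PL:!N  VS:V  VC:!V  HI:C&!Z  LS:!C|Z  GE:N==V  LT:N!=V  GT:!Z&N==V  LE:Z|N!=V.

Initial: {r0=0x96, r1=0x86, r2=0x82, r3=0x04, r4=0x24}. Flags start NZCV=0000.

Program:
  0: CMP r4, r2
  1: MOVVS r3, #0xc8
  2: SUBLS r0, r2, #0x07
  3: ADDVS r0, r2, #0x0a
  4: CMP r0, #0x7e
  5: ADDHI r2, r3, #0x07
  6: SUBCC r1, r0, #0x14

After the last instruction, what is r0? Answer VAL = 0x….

[0] flags=1001 → (cmp)
[1] flags=1001 VS?T → r3=0xc8
[2] flags=1001 LS?T → r0=0x7b
[3] flags=1001 VS?T → r0=0x8c
[4] flags=0011 → (cmp)
[5] flags=0011 HI?T → r2=0xcf
[6] flags=0011 CC?F → skip

VAL = 0x8c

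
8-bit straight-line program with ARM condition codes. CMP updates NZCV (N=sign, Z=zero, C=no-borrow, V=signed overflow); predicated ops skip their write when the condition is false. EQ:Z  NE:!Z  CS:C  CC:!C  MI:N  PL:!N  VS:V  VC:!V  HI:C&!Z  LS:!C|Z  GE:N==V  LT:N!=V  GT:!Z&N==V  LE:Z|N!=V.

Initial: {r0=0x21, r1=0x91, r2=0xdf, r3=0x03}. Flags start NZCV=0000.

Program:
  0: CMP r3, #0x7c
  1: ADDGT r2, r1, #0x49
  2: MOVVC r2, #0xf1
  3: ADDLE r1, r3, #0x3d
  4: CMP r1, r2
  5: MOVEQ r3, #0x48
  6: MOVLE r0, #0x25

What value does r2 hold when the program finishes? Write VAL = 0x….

[0] flags=1000 → (cmp)
[1] flags=1000 GT?F → skip
[2] flags=1000 VC?T → r2=0xf1
[3] flags=1000 LE?T → r1=0x40
[4] flags=0000 → (cmp)
[5] flags=0000 EQ?F → skip
[6] flags=0000 LE?F → skip

VAL = 0xf1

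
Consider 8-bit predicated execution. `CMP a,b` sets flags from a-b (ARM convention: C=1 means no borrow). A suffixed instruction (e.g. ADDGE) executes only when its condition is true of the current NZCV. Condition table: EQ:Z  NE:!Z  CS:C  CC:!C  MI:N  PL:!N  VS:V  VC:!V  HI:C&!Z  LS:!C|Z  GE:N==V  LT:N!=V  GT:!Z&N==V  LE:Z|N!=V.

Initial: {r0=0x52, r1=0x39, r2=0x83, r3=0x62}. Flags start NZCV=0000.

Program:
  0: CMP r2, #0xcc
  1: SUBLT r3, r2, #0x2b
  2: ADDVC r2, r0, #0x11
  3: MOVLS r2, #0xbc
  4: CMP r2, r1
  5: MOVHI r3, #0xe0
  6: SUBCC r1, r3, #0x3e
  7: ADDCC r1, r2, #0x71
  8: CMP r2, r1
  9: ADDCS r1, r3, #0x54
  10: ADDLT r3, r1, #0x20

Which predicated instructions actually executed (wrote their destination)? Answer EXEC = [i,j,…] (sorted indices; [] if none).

EXEC = [1,2,3,5,9,10]

[0] flags=1000 → (cmp)
[1] flags=1000 LT?T → r3=0x58
[2] flags=1000 VC?T → r2=0x63
[3] flags=1000 LS?T → r2=0xbc
[4] flags=1010 → (cmp)
[5] flags=1010 HI?T → r3=0xe0
[6] flags=1010 CC?F → skip
[7] flags=1010 CC?F → skip
[8] flags=1010 → (cmp)
[9] flags=1010 CS?T → r1=0x34
[10] flags=1010 LT?T → r3=0x54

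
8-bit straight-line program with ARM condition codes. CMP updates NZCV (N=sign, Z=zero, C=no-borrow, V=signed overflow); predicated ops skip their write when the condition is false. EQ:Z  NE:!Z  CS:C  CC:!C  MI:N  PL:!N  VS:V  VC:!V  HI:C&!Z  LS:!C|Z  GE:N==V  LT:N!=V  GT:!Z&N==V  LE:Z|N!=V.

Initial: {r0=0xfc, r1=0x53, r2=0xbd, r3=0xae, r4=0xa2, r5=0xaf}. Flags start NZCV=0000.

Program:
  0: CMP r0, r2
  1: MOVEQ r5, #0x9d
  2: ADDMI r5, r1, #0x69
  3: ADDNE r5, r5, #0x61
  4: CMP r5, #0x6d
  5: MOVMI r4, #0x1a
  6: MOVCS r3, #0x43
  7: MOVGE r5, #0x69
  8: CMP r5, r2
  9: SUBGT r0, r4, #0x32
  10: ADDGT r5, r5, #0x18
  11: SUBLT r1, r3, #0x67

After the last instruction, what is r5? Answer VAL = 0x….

VAL = 0x28

0: ✓ CMP  NZCV=0010
1: · MOVEQ
2: · ADDMI
3: ✓ ADDNE  r5←0x10
4: ✓ CMP  NZCV=1000
5: ✓ MOVMI  r4←0x1a
6: · MOVCS
7: · MOVGE
8: ✓ CMP  NZCV=0000
9: ✓ SUBGT  r0←0xe8
10: ✓ ADDGT  r5←0x28
11: · SUBLT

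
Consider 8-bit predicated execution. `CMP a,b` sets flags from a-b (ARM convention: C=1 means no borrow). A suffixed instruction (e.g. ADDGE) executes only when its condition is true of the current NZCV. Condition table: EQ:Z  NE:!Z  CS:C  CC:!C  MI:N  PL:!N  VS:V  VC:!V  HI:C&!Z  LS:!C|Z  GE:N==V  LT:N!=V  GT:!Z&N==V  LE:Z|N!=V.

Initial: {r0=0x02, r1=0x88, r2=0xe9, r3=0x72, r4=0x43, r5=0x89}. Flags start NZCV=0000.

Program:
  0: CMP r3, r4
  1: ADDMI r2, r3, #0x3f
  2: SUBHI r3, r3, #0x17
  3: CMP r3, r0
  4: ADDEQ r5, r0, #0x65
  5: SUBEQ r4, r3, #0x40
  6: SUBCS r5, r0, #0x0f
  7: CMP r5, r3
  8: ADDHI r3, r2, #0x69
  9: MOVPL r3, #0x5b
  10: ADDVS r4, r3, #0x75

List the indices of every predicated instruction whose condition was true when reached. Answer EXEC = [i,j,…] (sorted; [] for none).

EXEC = [2,6,8]

[0] flags=0010 → (cmp)
[1] flags=0010 MI?F → skip
[2] flags=0010 HI?T → r3=0x5b
[3] flags=0010 → (cmp)
[4] flags=0010 EQ?F → skip
[5] flags=0010 EQ?F → skip
[6] flags=0010 CS?T → r5=0xf3
[7] flags=1010 → (cmp)
[8] flags=1010 HI?T → r3=0x52
[9] flags=1010 PL?F → skip
[10] flags=1010 VS?F → skip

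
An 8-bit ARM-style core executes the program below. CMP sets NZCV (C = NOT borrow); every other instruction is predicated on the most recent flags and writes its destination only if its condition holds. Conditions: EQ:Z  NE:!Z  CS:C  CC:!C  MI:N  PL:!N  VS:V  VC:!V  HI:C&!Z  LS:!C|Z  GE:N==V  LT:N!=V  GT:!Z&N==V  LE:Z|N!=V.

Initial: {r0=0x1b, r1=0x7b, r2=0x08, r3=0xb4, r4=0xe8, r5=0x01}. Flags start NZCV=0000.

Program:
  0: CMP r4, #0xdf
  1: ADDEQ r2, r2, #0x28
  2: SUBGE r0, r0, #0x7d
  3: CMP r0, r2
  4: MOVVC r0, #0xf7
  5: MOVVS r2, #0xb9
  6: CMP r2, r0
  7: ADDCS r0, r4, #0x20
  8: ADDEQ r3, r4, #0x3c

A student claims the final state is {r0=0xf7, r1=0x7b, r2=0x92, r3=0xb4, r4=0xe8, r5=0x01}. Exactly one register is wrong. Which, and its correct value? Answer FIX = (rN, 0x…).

FIX = (r2, 0x08)

[0] flags=0010 → (cmp)
[1] flags=0010 EQ?F → skip
[2] flags=0010 GE?T → r0=0x9e
[3] flags=1010 → (cmp)
[4] flags=1010 VC?T → r0=0xf7
[5] flags=1010 VS?F → skip
[6] flags=0000 → (cmp)
[7] flags=0000 CS?F → skip
[8] flags=0000 EQ?F → skip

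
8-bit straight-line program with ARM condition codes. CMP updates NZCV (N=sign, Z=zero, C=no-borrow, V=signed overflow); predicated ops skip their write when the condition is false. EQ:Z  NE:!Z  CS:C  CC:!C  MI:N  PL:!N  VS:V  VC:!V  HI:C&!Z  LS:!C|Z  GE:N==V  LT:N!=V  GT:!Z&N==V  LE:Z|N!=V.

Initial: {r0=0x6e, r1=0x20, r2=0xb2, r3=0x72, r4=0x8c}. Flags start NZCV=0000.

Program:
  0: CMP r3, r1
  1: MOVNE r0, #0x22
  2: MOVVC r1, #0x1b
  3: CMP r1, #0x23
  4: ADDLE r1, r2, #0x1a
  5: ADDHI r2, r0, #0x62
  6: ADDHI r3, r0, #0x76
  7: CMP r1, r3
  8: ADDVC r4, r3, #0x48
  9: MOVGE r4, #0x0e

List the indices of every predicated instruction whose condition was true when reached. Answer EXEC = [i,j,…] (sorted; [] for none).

[0] flags=0010 → (cmp)
[1] flags=0010 NE?T → r0=0x22
[2] flags=0010 VC?T → r1=0x1b
[3] flags=1000 → (cmp)
[4] flags=1000 LE?T → r1=0xcc
[5] flags=1000 HI?F → skip
[6] flags=1000 HI?F → skip
[7] flags=0011 → (cmp)
[8] flags=0011 VC?F → skip
[9] flags=0011 GE?F → skip

EXEC = [1,2,4]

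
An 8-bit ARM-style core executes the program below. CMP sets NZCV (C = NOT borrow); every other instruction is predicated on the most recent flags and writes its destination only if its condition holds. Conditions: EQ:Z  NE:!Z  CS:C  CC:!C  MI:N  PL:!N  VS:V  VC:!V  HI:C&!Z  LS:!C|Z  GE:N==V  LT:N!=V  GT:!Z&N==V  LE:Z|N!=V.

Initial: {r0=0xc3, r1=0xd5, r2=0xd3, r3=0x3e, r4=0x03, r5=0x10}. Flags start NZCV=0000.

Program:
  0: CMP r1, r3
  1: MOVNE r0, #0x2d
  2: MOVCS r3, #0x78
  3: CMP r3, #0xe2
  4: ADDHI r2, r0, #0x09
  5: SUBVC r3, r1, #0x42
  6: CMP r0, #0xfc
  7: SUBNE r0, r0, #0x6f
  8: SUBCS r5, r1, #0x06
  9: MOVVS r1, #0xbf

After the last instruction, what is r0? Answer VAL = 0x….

[0] flags=1010 → (cmp)
[1] flags=1010 NE?T → r0=0x2d
[2] flags=1010 CS?T → r3=0x78
[3] flags=1001 → (cmp)
[4] flags=1001 HI?F → skip
[5] flags=1001 VC?F → skip
[6] flags=0000 → (cmp)
[7] flags=0000 NE?T → r0=0xbe
[8] flags=0000 CS?F → skip
[9] flags=0000 VS?F → skip

VAL = 0xbe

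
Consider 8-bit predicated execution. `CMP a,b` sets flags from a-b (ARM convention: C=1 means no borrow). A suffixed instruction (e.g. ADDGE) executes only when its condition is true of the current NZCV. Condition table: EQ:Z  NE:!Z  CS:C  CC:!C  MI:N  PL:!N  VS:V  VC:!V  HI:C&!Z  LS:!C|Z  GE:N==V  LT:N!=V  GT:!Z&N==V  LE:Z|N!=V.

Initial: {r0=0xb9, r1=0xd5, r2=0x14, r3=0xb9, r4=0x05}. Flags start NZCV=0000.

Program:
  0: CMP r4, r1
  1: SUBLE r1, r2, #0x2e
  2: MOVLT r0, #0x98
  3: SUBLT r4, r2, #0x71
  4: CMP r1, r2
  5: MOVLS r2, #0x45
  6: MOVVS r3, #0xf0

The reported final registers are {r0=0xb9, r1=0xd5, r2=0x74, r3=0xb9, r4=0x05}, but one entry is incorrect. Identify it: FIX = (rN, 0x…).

[0] flags=0000 → (cmp)
[1] flags=0000 LE?F → skip
[2] flags=0000 LT?F → skip
[3] flags=0000 LT?F → skip
[4] flags=1010 → (cmp)
[5] flags=1010 LS?F → skip
[6] flags=1010 VS?F → skip

FIX = (r2, 0x14)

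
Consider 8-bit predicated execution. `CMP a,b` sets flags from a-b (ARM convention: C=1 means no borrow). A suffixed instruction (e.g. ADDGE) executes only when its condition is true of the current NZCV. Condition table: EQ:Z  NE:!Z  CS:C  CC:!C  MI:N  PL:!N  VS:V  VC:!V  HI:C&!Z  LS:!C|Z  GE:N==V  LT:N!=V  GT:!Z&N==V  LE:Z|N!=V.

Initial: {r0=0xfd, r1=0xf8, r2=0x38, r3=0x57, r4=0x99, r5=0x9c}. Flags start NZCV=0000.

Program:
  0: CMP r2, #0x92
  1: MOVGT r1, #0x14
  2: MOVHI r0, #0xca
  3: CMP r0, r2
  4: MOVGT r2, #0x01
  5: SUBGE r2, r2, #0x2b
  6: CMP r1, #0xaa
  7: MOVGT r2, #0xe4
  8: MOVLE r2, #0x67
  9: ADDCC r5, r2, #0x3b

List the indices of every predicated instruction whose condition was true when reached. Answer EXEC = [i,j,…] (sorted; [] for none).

EXEC = [1,7,9]

[0] flags=1001 → (cmp)
[1] flags=1001 GT?T → r1=0x14
[2] flags=1001 HI?F → skip
[3] flags=1010 → (cmp)
[4] flags=1010 GT?F → skip
[5] flags=1010 GE?F → skip
[6] flags=0000 → (cmp)
[7] flags=0000 GT?T → r2=0xe4
[8] flags=0000 LE?F → skip
[9] flags=0000 CC?T → r5=0x1f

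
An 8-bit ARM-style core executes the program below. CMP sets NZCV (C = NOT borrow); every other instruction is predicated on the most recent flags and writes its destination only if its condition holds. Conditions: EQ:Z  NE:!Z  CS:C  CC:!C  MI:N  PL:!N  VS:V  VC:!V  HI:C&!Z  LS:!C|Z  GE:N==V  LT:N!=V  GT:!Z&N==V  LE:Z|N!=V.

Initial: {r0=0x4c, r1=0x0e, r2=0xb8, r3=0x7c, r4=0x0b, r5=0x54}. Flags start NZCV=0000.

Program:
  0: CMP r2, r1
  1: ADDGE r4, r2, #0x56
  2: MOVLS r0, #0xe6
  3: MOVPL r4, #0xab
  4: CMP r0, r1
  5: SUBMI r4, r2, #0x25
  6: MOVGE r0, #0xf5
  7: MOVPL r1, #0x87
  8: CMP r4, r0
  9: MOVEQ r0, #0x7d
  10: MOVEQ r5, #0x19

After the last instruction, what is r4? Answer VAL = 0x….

0: ✓ CMP  NZCV=1010
1: · ADDGE
2: · MOVLS
3: · MOVPL
4: ✓ CMP  NZCV=0010
5: · SUBMI
6: ✓ MOVGE  r0←0xf5
7: ✓ MOVPL  r1←0x87
8: ✓ CMP  NZCV=0000
9: · MOVEQ
10: · MOVEQ

VAL = 0x0b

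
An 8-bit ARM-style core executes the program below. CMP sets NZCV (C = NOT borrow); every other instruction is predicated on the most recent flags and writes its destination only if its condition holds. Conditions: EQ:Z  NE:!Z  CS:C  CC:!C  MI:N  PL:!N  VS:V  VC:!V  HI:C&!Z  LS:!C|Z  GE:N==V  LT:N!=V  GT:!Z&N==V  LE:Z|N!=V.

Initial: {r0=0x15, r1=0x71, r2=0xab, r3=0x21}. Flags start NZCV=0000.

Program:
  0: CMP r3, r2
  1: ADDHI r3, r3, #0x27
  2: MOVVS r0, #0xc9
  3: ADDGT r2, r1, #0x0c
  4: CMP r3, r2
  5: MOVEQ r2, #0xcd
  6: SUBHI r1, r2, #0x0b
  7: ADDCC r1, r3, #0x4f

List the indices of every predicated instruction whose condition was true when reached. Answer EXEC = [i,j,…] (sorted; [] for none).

0: ✓ CMP  NZCV=0000
1: · ADDHI
2: · MOVVS
3: ✓ ADDGT  r2←0x7d
4: ✓ CMP  NZCV=1000
5: · MOVEQ
6: · SUBHI
7: ✓ ADDCC  r1←0x70

EXEC = [3,7]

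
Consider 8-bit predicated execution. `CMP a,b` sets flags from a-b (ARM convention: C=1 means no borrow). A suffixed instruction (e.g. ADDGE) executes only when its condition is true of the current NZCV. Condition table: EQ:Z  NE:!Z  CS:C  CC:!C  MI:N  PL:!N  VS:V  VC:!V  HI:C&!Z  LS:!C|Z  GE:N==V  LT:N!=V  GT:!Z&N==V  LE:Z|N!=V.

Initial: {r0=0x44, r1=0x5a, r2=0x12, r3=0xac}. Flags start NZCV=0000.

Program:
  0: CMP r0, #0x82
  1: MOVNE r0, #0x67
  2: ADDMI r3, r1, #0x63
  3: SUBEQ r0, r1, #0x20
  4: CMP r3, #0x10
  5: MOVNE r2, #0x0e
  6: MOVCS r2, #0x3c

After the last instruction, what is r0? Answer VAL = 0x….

VAL = 0x67

[0] flags=1001 → (cmp)
[1] flags=1001 NE?T → r0=0x67
[2] flags=1001 MI?T → r3=0xbd
[3] flags=1001 EQ?F → skip
[4] flags=1010 → (cmp)
[5] flags=1010 NE?T → r2=0x0e
[6] flags=1010 CS?T → r2=0x3c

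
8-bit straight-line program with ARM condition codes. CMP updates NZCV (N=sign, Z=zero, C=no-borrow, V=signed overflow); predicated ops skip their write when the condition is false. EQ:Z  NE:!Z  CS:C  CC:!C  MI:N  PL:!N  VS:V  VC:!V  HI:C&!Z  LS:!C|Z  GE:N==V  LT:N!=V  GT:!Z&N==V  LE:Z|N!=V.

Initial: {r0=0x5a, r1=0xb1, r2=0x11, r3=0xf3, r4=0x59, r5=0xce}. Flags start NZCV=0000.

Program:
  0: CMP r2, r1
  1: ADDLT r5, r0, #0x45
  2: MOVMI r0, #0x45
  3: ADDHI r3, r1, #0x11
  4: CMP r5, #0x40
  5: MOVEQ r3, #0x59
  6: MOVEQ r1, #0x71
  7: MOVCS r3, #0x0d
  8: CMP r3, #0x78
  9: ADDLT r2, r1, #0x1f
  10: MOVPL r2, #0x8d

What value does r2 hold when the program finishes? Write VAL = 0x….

VAL = 0xd0

[0] flags=0000 → (cmp)
[1] flags=0000 LT?F → skip
[2] flags=0000 MI?F → skip
[3] flags=0000 HI?F → skip
[4] flags=1010 → (cmp)
[5] flags=1010 EQ?F → skip
[6] flags=1010 EQ?F → skip
[7] flags=1010 CS?T → r3=0x0d
[8] flags=1000 → (cmp)
[9] flags=1000 LT?T → r2=0xd0
[10] flags=1000 PL?F → skip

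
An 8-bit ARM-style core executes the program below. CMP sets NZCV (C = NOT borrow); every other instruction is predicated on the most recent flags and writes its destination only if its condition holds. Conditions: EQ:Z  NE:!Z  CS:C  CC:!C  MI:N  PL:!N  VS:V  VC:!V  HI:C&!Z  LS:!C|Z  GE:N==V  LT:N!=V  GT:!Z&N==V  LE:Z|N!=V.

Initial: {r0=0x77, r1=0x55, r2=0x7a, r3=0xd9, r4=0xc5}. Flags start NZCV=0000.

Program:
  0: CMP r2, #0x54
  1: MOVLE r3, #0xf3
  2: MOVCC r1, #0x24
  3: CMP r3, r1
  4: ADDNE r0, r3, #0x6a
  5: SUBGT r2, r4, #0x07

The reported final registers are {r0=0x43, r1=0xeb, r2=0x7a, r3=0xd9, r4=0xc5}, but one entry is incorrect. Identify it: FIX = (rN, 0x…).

FIX = (r1, 0x55)

[0] flags=0010 → (cmp)
[1] flags=0010 LE?F → skip
[2] flags=0010 CC?F → skip
[3] flags=1010 → (cmp)
[4] flags=1010 NE?T → r0=0x43
[5] flags=1010 GT?F → skip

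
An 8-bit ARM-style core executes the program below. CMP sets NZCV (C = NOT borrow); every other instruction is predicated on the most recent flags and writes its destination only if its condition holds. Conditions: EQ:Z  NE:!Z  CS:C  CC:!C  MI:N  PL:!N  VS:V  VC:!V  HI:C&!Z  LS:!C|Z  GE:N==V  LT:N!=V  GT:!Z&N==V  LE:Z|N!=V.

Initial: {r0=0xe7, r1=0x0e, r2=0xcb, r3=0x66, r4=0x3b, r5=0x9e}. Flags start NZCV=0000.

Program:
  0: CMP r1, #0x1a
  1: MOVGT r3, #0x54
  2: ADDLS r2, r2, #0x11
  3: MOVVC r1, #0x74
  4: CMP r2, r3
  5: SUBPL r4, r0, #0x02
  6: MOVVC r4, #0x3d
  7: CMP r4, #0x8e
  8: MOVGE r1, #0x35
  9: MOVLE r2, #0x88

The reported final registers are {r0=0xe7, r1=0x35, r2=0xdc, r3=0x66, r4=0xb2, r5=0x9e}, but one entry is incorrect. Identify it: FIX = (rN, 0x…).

0: ✓ CMP  NZCV=1000
1: · MOVGT
2: ✓ ADDLS  r2←0xdc
3: ✓ MOVVC  r1←0x74
4: ✓ CMP  NZCV=0011
5: ✓ SUBPL  r4←0xe5
6: · MOVVC
7: ✓ CMP  NZCV=0010
8: ✓ MOVGE  r1←0x35
9: · MOVLE

FIX = (r4, 0xe5)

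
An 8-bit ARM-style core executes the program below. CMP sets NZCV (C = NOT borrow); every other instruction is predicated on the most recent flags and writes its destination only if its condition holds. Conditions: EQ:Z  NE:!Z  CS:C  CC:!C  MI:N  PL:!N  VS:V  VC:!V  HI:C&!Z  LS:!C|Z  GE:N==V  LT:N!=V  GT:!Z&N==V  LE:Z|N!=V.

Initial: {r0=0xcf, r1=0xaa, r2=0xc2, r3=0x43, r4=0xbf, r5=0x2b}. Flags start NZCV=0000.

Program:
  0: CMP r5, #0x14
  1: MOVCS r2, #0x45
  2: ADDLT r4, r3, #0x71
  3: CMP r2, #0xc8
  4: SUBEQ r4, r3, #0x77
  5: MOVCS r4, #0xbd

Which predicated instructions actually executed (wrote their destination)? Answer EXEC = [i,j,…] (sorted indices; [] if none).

0: ✓ CMP  NZCV=0010
1: ✓ MOVCS  r2←0x45
2: · ADDLT
3: ✓ CMP  NZCV=0000
4: · SUBEQ
5: · MOVCS

EXEC = [1]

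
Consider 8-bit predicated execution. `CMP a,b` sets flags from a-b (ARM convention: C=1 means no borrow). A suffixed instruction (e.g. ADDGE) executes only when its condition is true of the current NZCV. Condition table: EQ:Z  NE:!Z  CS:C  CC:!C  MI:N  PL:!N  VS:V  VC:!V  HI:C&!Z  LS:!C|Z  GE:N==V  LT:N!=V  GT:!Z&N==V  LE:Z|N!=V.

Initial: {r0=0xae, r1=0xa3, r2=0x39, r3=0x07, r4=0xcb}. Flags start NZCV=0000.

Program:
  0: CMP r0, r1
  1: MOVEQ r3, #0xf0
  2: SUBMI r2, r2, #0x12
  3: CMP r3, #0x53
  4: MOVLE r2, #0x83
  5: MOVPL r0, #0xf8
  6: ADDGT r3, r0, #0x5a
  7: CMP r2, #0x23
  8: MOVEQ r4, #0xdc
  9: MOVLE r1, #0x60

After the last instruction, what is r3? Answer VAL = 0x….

VAL = 0x07

[0] flags=0010 → (cmp)
[1] flags=0010 EQ?F → skip
[2] flags=0010 MI?F → skip
[3] flags=1000 → (cmp)
[4] flags=1000 LE?T → r2=0x83
[5] flags=1000 PL?F → skip
[6] flags=1000 GT?F → skip
[7] flags=0011 → (cmp)
[8] flags=0011 EQ?F → skip
[9] flags=0011 LE?T → r1=0x60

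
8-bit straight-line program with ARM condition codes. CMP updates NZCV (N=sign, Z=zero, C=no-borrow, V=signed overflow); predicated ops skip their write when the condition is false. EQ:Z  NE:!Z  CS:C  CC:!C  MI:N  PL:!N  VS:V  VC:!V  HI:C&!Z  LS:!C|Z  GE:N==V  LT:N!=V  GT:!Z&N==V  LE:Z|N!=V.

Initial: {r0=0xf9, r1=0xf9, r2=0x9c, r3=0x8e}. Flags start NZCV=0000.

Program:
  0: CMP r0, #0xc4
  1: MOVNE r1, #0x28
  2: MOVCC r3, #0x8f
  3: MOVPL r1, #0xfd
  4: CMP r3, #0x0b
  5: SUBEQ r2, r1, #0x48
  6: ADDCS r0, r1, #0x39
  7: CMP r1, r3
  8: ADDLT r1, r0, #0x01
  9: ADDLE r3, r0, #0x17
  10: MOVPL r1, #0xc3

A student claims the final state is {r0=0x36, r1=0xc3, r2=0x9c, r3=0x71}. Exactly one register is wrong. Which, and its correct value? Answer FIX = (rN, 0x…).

0: ✓ CMP  NZCV=0010
1: ✓ MOVNE  r1←0x28
2: · MOVCC
3: ✓ MOVPL  r1←0xfd
4: ✓ CMP  NZCV=1010
5: · SUBEQ
6: ✓ ADDCS  r0←0x36
7: ✓ CMP  NZCV=0010
8: · ADDLT
9: · ADDLE
10: ✓ MOVPL  r1←0xc3

FIX = (r3, 0x8e)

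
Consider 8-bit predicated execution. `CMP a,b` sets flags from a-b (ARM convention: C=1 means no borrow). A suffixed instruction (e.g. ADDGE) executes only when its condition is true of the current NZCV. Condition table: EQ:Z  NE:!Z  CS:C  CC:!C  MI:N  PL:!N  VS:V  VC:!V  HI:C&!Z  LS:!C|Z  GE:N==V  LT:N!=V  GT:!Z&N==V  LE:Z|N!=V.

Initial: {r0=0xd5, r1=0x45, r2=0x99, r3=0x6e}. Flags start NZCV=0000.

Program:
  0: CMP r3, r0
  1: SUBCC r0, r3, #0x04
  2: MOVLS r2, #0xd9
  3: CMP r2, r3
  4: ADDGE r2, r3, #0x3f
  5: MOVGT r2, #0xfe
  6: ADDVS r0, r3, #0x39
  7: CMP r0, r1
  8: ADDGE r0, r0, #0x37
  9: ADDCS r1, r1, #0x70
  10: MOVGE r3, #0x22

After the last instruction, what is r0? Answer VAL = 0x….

VAL = 0xa7

0: ✓ CMP  NZCV=1001
1: ✓ SUBCC  r0←0x6a
2: ✓ MOVLS  r2←0xd9
3: ✓ CMP  NZCV=0011
4: · ADDGE
5: · MOVGT
6: ✓ ADDVS  r0←0xa7
7: ✓ CMP  NZCV=0011
8: · ADDGE
9: ✓ ADDCS  r1←0xb5
10: · MOVGE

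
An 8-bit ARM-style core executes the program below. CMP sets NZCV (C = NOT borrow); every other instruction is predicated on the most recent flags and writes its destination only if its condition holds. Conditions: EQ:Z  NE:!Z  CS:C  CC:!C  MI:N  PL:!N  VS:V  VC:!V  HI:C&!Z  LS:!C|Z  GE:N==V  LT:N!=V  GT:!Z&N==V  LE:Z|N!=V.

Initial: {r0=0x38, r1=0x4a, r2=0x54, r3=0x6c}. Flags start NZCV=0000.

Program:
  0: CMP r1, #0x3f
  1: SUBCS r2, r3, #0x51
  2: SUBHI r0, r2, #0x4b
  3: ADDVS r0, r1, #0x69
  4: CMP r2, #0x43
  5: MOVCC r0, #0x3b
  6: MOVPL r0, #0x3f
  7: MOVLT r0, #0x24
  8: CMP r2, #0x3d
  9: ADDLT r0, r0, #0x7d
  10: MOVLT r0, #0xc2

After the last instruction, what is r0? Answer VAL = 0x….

VAL = 0xc2

0: ✓ CMP  NZCV=0010
1: ✓ SUBCS  r2←0x1b
2: ✓ SUBHI  r0←0xd0
3: · ADDVS
4: ✓ CMP  NZCV=1000
5: ✓ MOVCC  r0←0x3b
6: · MOVPL
7: ✓ MOVLT  r0←0x24
8: ✓ CMP  NZCV=1000
9: ✓ ADDLT  r0←0xa1
10: ✓ MOVLT  r0←0xc2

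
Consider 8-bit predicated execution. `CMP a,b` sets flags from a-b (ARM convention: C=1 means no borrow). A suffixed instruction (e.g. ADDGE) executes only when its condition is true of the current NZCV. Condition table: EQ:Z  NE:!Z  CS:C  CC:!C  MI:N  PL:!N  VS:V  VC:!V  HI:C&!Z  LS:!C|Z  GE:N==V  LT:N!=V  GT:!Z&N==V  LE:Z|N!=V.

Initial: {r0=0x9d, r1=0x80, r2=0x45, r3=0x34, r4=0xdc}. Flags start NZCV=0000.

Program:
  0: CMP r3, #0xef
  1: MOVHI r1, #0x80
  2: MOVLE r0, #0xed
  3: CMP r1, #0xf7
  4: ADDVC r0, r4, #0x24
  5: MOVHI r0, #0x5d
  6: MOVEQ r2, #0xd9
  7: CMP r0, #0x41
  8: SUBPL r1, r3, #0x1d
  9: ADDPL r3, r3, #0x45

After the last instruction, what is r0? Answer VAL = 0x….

0: ✓ CMP  NZCV=0000
1: · MOVHI
2: · MOVLE
3: ✓ CMP  NZCV=1000
4: ✓ ADDVC  r0←0x00
5: · MOVHI
6: · MOVEQ
7: ✓ CMP  NZCV=1000
8: · SUBPL
9: · ADDPL

VAL = 0x00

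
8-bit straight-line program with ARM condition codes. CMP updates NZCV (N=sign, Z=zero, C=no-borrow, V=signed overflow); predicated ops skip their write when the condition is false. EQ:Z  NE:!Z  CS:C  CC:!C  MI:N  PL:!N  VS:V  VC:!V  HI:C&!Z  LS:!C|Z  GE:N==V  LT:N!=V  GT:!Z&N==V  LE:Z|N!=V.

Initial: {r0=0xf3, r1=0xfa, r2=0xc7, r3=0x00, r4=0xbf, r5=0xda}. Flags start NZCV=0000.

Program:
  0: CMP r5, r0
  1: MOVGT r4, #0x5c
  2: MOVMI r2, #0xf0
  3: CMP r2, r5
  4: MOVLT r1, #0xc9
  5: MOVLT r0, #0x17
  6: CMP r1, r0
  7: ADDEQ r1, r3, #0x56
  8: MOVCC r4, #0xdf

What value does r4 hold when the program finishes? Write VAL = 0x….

VAL = 0xbf

0: ✓ CMP  NZCV=1000
1: · MOVGT
2: ✓ MOVMI  r2←0xf0
3: ✓ CMP  NZCV=0010
4: · MOVLT
5: · MOVLT
6: ✓ CMP  NZCV=0010
7: · ADDEQ
8: · MOVCC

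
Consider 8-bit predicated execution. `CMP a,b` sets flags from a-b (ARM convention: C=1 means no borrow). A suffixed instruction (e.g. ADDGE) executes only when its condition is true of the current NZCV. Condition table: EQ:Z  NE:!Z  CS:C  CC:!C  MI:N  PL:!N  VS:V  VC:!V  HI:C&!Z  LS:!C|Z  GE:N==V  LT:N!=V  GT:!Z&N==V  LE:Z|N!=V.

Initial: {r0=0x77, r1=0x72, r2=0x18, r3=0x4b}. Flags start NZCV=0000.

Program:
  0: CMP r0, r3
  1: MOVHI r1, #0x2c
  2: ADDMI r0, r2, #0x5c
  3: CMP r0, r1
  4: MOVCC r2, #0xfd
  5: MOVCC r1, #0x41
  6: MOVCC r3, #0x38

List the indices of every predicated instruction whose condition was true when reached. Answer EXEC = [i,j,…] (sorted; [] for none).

0: ✓ CMP  NZCV=0010
1: ✓ MOVHI  r1←0x2c
2: · ADDMI
3: ✓ CMP  NZCV=0010
4: · MOVCC
5: · MOVCC
6: · MOVCC

EXEC = [1]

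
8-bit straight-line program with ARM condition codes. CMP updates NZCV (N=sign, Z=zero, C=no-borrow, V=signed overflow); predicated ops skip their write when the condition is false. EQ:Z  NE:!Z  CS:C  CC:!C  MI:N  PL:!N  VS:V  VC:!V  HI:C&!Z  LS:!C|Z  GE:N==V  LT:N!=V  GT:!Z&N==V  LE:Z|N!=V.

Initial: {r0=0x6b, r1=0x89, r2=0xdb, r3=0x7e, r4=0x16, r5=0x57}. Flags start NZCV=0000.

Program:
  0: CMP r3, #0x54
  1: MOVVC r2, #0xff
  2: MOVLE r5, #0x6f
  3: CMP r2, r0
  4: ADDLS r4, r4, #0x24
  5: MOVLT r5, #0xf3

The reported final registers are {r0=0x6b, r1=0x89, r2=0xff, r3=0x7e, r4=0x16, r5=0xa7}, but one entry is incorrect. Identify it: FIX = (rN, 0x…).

FIX = (r5, 0xf3)

[0] flags=0010 → (cmp)
[1] flags=0010 VC?T → r2=0xff
[2] flags=0010 LE?F → skip
[3] flags=1010 → (cmp)
[4] flags=1010 LS?F → skip
[5] flags=1010 LT?T → r5=0xf3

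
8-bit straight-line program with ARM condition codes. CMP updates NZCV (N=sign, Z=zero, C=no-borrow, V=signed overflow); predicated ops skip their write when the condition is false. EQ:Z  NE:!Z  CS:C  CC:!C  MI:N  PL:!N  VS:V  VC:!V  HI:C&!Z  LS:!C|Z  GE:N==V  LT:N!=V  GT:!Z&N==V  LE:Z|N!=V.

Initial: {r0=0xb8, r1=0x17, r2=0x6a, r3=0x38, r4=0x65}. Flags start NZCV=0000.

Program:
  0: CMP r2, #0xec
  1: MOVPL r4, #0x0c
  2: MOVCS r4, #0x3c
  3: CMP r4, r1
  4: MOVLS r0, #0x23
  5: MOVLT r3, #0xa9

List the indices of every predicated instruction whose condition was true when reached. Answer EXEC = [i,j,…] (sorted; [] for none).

EXEC = [1,4,5]

[0] flags=0000 → (cmp)
[1] flags=0000 PL?T → r4=0x0c
[2] flags=0000 CS?F → skip
[3] flags=1000 → (cmp)
[4] flags=1000 LS?T → r0=0x23
[5] flags=1000 LT?T → r3=0xa9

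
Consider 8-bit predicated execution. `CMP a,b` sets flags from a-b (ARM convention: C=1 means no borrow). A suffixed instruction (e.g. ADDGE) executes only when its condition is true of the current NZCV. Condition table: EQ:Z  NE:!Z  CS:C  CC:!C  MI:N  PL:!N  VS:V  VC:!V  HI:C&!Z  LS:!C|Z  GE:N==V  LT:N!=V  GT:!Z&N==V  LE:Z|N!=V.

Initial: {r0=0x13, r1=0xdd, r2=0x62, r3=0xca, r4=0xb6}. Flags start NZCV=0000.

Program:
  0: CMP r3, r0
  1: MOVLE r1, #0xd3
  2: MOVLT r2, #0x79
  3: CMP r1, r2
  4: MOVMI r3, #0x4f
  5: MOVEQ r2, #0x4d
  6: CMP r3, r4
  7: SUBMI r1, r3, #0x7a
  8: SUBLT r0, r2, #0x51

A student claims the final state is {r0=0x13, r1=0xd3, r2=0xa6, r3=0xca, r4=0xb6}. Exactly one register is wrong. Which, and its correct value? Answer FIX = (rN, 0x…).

FIX = (r2, 0x79)

0: ✓ CMP  NZCV=1010
1: ✓ MOVLE  r1←0xd3
2: ✓ MOVLT  r2←0x79
3: ✓ CMP  NZCV=0011
4: · MOVMI
5: · MOVEQ
6: ✓ CMP  NZCV=0010
7: · SUBMI
8: · SUBLT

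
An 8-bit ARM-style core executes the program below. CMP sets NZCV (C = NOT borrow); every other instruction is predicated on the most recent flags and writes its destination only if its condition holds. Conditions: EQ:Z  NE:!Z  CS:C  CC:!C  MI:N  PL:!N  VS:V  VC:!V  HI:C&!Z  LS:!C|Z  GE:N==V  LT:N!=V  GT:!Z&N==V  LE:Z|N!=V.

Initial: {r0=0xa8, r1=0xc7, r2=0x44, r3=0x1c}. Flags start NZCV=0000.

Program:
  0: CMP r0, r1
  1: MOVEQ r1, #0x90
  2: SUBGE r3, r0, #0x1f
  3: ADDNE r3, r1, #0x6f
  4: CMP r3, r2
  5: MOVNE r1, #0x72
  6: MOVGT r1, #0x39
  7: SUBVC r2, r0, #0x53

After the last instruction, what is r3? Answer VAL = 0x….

VAL = 0x36

0: ✓ CMP  NZCV=1000
1: · MOVEQ
2: · SUBGE
3: ✓ ADDNE  r3←0x36
4: ✓ CMP  NZCV=1000
5: ✓ MOVNE  r1←0x72
6: · MOVGT
7: ✓ SUBVC  r2←0x55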